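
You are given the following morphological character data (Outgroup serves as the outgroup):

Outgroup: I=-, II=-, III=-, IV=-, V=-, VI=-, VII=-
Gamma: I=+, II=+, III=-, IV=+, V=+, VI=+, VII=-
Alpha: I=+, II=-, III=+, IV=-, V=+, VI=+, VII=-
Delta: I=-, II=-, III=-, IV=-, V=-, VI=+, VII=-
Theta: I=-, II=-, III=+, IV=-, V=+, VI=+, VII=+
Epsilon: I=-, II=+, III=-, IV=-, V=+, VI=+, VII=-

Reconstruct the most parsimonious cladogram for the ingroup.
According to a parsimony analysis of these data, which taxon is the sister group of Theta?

Alpha

The outgroup has state '-' for every character, so '+' is the derived state throughout.
I (state '+') occurs in Alpha and Gamma but conflicts with the nesting implied by the other characters — most parsimoniously interpreted as homoplasy.
Only Epsilon and Gamma show the derived state '+' for II, supporting them as a clade.
Only Alpha and Theta show the derived state '+' for III, supporting them as a clade.
IV: derived state '+' in Gamma only — an autapomorphy, so it tells us nothing about relationships among taxa.
V (derived state '+') is shared by Alpha, Epsilon, Gamma, and Theta — a synapomorphy uniting that clade.
VI (derived state '+') is shared by all ingroup taxa — unites the whole ingroup.
VII: derived state '+' in Theta only — an autapomorphy, so it tells us nothing about relationships among taxa.
Most parsimonious ingroup topology: (((Gamma,Epsilon),(Alpha,Theta)),Delta).
Theta and Alpha form a cherry on this tree, so they are sister taxa.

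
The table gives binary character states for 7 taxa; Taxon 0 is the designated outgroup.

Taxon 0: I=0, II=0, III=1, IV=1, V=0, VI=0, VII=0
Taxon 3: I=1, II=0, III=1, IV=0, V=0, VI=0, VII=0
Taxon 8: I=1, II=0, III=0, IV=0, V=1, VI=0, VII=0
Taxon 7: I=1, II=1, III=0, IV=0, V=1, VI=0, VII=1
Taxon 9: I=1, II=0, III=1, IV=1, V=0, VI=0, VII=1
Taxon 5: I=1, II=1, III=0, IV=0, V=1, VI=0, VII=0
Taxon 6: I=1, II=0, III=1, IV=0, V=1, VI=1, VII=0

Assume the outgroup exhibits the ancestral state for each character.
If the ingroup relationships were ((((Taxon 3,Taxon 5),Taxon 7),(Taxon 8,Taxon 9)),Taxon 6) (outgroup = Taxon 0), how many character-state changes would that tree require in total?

14

Map each character onto ((((Taxon 3,Taxon 5),Taxon 7),(Taxon 8,Taxon 9)),Taxon 6) (rooted by Taxon 0) and count the minimum state changes it requires (Fitch parsimony):
I: 1; II: 2; III: 3; IV: 2; V: 3; VI: 1; VII: 2.
Total tree length = 14.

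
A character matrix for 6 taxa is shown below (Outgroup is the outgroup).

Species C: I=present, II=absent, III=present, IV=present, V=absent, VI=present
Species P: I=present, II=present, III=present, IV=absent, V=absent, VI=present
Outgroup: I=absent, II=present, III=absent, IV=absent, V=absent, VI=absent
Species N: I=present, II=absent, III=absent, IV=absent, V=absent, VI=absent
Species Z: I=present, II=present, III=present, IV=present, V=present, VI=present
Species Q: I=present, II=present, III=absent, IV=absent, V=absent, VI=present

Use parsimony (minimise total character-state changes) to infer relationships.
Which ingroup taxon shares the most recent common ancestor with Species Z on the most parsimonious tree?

Character polarity is set by the outgroup: the derived state is whichever differs from the outgroup's state, so for II the derived state is 'absent', and for the remaining characters it is 'present'.
All ingroup taxa share the derived state 'present' for I; it defines the ingroup but does not resolve relationships within it.
II groups Species C and Species N, which is incompatible with the clades supported by the remaining characters; treating it as convergent (homoplasy) costs fewer steps than any alternative tree.
III: derived state 'present' in Species C, Species P, and Species Z only — synapomorphy for {Species C, Species P, Species Z}.
IV: derived state 'present' in Species C and Species Z only — synapomorphy for {Species C, Species Z}.
V (derived state 'present') is unique to Species Z (autapomorphy; uninformative for grouping).
VI: derived state 'present' in Species C, Species P, Species Q, and Species Z only — synapomorphy for {Species C, Species P, Species Q, Species Z}.
Most parsimonious ingroup topology: ((((Species Z,Species C),Species P),Species Q),Species N).
Species Z and Species C form a cherry on this tree, so they are sister taxa.

Species C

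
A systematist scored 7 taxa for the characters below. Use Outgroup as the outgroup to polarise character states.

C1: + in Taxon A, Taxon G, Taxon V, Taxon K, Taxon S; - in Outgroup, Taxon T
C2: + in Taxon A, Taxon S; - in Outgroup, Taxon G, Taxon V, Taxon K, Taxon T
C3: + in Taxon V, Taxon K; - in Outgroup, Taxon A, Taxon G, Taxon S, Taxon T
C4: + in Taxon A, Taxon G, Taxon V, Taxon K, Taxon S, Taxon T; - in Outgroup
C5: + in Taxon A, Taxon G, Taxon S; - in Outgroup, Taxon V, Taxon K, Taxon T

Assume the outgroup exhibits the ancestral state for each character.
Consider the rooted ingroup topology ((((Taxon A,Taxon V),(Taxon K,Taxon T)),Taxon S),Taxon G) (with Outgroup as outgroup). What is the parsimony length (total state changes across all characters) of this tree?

Map each character onto ((((Taxon A,Taxon V),(Taxon K,Taxon T)),Taxon S),Taxon G) (rooted by Outgroup) and count the minimum state changes it requires (Fitch parsimony):
C1: 2; C2: 2; C3: 2; C4: 1; C5: 3.
Total tree length = 10.

10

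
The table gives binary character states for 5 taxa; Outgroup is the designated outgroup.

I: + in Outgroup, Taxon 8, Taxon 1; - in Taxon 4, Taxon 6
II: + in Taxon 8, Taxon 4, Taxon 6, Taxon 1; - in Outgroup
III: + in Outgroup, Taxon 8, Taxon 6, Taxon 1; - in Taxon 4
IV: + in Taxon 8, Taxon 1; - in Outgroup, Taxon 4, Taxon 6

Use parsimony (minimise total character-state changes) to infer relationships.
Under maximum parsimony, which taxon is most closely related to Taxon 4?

Taxon 6

Character polarity is set by the outgroup: the derived state is whichever differs from the outgroup's state, so for I, III the derived state is '-', and for the remaining characters it is '+'.
I (derived state '-') is shared by Taxon 4 and Taxon 6 — a synapomorphy uniting that clade.
All ingroup taxa share the derived state '+' for II; it defines the ingroup but does not resolve relationships within it.
III (derived state '-') is unique to Taxon 4 (autapomorphy; uninformative for grouping).
Only Taxon 1 and Taxon 8 show the derived state '+' for IV, supporting them as a clade.
Most parsimonious ingroup topology: ((Taxon 8,Taxon 1),(Taxon 4,Taxon 6)).
Taxon 4 and Taxon 6 form a cherry on this tree, so they are sister taxa.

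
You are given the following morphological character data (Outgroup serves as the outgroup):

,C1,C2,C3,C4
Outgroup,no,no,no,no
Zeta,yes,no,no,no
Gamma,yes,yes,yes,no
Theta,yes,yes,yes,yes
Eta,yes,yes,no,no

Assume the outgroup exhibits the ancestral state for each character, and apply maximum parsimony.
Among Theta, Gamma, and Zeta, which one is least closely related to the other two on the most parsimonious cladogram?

Zeta

The outgroup has state 'no' for every character, so 'yes' is the derived state throughout.
All ingroup taxa share the derived state 'yes' for C1; it defines the ingroup but does not resolve relationships within it.
Only Eta, Gamma, and Theta show the derived state 'yes' for C2, supporting them as a clade.
Only Gamma and Theta show the derived state 'yes' for C3, supporting them as a clade.
C4: derived state 'yes' in Theta only — an autapomorphy, so it tells us nothing about relationships among taxa.
Most parsimonious ingroup topology: (Zeta,((Gamma,Theta),Eta)).
Gamma and Theta share a more recent common ancestor with each other than either does with Zeta, so Zeta is the least closely related of the three.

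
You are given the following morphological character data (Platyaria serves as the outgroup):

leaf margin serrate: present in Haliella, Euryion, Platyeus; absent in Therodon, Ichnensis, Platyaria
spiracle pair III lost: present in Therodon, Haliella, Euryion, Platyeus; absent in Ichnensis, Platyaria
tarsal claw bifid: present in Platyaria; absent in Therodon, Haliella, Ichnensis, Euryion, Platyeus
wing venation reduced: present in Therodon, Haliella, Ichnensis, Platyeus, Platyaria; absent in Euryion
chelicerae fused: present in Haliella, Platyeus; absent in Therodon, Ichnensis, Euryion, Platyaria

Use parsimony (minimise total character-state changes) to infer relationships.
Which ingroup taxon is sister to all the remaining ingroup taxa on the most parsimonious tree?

Character polarity is set by the outgroup: the derived state is whichever differs from the outgroup's state, so for tarsal claw bifid, wing venation reduced the derived state is 'absent', and for the remaining characters it is 'present'.
Only Euryion, Haliella, and Platyeus show the derived state 'present' for leaf margin serrate, supporting them as a clade.
Only Euryion, Haliella, Platyeus, and Therodon show the derived state 'present' for spiracle pair III lost, supporting them as a clade.
All ingroup taxa share the derived state 'absent' for tarsal claw bifid; it defines the ingroup but does not resolve relationships within it.
wing venation reduced (derived state 'absent') is unique to Euryion (autapomorphy; uninformative for grouping).
Only Haliella and Platyeus show the derived state 'present' for chelicerae fused, supporting them as a clade.
Most parsimonious ingroup topology: ((Therodon,((Platyeus,Haliella),Euryion)),Ichnensis).
Ichnensis is sister to the clade containing all other ingroup taxa, so it is the earliest-diverging (most basal) ingroup lineage.

Ichnensis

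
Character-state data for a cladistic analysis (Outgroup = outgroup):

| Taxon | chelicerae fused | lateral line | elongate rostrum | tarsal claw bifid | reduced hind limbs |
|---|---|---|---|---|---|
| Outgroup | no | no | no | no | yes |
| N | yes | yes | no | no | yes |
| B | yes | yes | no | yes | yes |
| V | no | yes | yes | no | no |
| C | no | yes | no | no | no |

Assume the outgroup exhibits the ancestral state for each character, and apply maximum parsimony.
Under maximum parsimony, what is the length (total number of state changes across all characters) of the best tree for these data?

5

Character polarity is set by the outgroup: the derived state is whichever differs from the outgroup's state, so for reduced hind limbs the derived state is 'no', and for the remaining characters it is 'yes'.
chelicerae fused (derived state 'yes') is shared by B and N — a synapomorphy uniting that clade.
All ingroup taxa share the derived state 'yes' for lateral line; it defines the ingroup but does not resolve relationships within it.
elongate rostrum: derived state 'yes' in V only — an autapomorphy, so it tells us nothing about relationships among taxa.
tarsal claw bifid (derived state 'yes') is unique to B (autapomorphy; uninformative for grouping).
reduced hind limbs: derived state 'no' in C and V only — synapomorphy for {C, V}.
Most parsimonious ingroup topology: ((N,B),(V,C)).
Changes per character on this tree: chelicerae fused: 1; lateral line: 1; elongate rostrum: 1; tarsal claw bifid: 1; reduced hind limbs: 1.
Total = 5.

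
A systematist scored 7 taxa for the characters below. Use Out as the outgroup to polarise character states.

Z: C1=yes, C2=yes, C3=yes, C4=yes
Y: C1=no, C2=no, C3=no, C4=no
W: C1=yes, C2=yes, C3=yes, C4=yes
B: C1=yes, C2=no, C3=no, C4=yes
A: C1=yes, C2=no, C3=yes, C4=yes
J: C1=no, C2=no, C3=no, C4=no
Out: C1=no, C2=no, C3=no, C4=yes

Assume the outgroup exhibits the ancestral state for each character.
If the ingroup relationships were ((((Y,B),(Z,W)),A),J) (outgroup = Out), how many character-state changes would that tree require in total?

7

Map each character onto ((((Y,B),(Z,W)),A),J) (rooted by Out) and count the minimum state changes it requires (Fitch parsimony):
C1: 2; C2: 1; C3: 2; C4: 2.
Total tree length = 7.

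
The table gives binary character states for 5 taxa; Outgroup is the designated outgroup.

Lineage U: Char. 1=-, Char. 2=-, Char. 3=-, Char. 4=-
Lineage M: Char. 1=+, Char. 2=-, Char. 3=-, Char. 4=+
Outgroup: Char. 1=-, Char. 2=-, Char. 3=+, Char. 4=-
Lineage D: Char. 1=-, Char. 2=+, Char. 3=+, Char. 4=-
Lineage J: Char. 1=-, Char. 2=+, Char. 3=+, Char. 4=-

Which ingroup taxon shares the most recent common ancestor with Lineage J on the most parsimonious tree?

Character polarity is set by the outgroup: the derived state is whichever differs from the outgroup's state, so for Char. 3 the derived state is '-', and for the remaining characters it is '+'.
Char. 1: derived state '+' in Lineage M only — an autapomorphy, so it tells us nothing about relationships among taxa.
Char. 2: derived state '+' in Lineage D and Lineage J only — synapomorphy for {Lineage D, Lineage J}.
Char. 3: derived state '-' in Lineage M and Lineage U only — synapomorphy for {Lineage M, Lineage U}.
Char. 4 (derived state '+') is unique to Lineage M (autapomorphy; uninformative for grouping).
Most parsimonious ingroup topology: ((Lineage M,Lineage U),(Lineage J,Lineage D)).
Lineage J and Lineage D form a cherry on this tree, so they are sister taxa.

Lineage D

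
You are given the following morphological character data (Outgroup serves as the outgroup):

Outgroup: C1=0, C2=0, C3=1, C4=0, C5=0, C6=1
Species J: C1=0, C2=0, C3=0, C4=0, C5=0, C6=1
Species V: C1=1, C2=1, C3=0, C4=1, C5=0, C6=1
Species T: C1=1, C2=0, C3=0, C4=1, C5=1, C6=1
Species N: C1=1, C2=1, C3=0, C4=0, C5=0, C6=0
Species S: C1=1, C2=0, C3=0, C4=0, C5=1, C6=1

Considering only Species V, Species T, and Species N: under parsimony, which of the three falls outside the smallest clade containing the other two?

Character polarity is set by the outgroup: the derived state is whichever differs from the outgroup's state, so for C3, C6 the derived state is '0', and for the remaining characters it is '1'.
C1 (derived state '1') is shared by Species N, Species S, Species T, and Species V — a synapomorphy uniting that clade.
Only Species N and Species V show the derived state '1' for C2, supporting them as a clade.
C3 (derived state '0') is shared by all ingroup taxa — unites the whole ingroup.
C4 groups Species T and Species V, which is incompatible with the clades supported by the remaining characters; treating it as convergent (homoplasy) costs fewer steps than any alternative tree.
C5: derived state '1' in Species S and Species T only — synapomorphy for {Species S, Species T}.
C6 (derived state '0') is unique to Species N (autapomorphy; uninformative for grouping).
Most parsimonious ingroup topology: (((Species N,Species V),(Species T,Species S)),Species J).
Species V and Species N share a more recent common ancestor with each other than either does with Species T, so Species T is the least closely related of the three.

Species T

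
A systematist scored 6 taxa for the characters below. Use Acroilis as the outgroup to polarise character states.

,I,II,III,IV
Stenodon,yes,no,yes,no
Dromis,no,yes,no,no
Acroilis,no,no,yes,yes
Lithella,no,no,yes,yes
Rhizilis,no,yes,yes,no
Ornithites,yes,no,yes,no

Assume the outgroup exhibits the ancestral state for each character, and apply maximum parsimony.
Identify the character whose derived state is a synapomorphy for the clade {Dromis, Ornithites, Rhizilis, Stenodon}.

IV

Character polarity is set by the outgroup: the derived state is whichever differs from the outgroup's state, so for III, IV the derived state is 'no', and for the remaining characters it is 'yes'.
I (derived state 'yes') is shared by Ornithites and Stenodon — a synapomorphy uniting that clade.
II: derived state 'yes' in Dromis and Rhizilis only — synapomorphy for {Dromis, Rhizilis}.
III (derived state 'no') is unique to Dromis (autapomorphy; uninformative for grouping).
IV: derived state 'no' in Dromis, Ornithites, Rhizilis, and Stenodon only — synapomorphy for {Dromis, Ornithites, Rhizilis, Stenodon}.
Most parsimonious ingroup topology: (((Dromis,Rhizilis),(Ornithites,Stenodon)),Lithella).
The clade {Dromis, Ornithites, Rhizilis, Stenodon} is supported by IV: its derived state 'no' occurs in exactly those taxa and in no other taxon (including the outgroup).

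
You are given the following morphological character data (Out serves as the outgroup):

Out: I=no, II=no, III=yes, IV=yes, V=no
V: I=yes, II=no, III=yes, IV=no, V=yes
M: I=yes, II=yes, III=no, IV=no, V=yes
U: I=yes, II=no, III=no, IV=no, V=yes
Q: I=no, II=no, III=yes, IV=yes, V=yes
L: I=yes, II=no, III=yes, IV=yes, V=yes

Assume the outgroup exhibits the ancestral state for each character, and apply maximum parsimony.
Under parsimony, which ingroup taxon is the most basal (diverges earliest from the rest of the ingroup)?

Character polarity is set by the outgroup: the derived state is whichever differs from the outgroup's state, so for III, IV the derived state is 'no', and for the remaining characters it is 'yes'.
I: derived state 'yes' in L, M, U, and V only — synapomorphy for {L, M, U, V}.
II: derived state 'yes' in M only — an autapomorphy, so it tells us nothing about relationships among taxa.
III: derived state 'no' in M and U only — synapomorphy for {M, U}.
IV (derived state 'no') is shared by M, U, and V — a synapomorphy uniting that clade.
V (derived state 'yes') is shared by all ingroup taxa — unites the whole ingroup.
Most parsimonious ingroup topology: (((V,(M,U)),L),Q).
Q is sister to the clade containing all other ingroup taxa, so it is the earliest-diverging (most basal) ingroup lineage.

Q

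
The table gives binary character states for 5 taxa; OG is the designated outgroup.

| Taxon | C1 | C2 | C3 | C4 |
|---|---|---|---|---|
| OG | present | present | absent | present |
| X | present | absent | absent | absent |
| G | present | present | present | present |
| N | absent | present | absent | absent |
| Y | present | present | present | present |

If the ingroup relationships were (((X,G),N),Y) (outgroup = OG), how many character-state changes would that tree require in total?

Map each character onto (((X,G),N),Y) (rooted by OG) and count the minimum state changes it requires (Fitch parsimony):
C1: 1; C2: 1; C3: 2; C4: 2.
Total tree length = 6.

6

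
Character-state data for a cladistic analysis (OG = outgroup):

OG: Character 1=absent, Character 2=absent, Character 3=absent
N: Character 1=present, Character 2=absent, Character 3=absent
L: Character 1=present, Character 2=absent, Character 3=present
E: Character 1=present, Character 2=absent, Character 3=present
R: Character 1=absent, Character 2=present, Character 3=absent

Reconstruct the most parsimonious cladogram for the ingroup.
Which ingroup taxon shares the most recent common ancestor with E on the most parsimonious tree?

The outgroup has state 'absent' for every character, so 'present' is the derived state throughout.
Character 1 (derived state 'present') is shared by E, L, and N — a synapomorphy uniting that clade.
Character 2 (derived state 'present') is unique to R (autapomorphy; uninformative for grouping).
Only E and L show the derived state 'present' for Character 3, supporting them as a clade.
Most parsimonious ingroup topology: ((N,(L,E)),R).
E and L form a cherry on this tree, so they are sister taxa.

L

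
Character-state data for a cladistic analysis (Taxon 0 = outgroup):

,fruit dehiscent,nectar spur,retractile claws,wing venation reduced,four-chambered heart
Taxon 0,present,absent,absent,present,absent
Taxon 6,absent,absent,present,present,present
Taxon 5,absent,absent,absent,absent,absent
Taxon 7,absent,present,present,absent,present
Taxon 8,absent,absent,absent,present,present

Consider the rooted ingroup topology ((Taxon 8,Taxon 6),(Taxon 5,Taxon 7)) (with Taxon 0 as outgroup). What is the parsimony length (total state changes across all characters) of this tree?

7

Map each character onto ((Taxon 8,Taxon 6),(Taxon 5,Taxon 7)) (rooted by Taxon 0) and count the minimum state changes it requires (Fitch parsimony):
fruit dehiscent: 1; nectar spur: 1; retractile claws: 2; wing venation reduced: 1; four-chambered heart: 2.
Total tree length = 7.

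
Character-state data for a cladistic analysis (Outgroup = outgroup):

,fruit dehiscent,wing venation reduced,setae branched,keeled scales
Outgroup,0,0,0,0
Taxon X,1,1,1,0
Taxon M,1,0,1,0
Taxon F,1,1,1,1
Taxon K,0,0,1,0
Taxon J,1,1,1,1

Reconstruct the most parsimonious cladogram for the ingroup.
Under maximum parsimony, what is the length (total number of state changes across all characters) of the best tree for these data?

4

The outgroup has state '0' for every character, so '1' is the derived state throughout.
fruit dehiscent (derived state '1') is shared by Taxon F, Taxon J, Taxon M, and Taxon X — a synapomorphy uniting that clade.
wing venation reduced (derived state '1') is shared by Taxon F, Taxon J, and Taxon X — a synapomorphy uniting that clade.
All ingroup taxa share the derived state '1' for setae branched; it defines the ingroup but does not resolve relationships within it.
Only Taxon F and Taxon J show the derived state '1' for keeled scales, supporting them as a clade.
Most parsimonious ingroup topology: (((Taxon X,(Taxon F,Taxon J)),Taxon M),Taxon K).
Changes per character on this tree: fruit dehiscent: 1; wing venation reduced: 1; setae branched: 1; keeled scales: 1.
Total = 4.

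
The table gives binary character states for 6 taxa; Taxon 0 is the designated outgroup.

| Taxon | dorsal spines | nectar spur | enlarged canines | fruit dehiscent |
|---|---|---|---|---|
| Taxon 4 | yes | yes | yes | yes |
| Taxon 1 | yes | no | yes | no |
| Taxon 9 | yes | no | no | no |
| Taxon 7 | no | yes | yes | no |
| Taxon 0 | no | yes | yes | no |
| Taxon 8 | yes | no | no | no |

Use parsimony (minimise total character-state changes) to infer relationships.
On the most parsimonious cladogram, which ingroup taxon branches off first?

Character polarity is set by the outgroup: the derived state is whichever differs from the outgroup's state, so for nectar spur, enlarged canines the derived state is 'no', and for the remaining characters it is 'yes'.
Only Taxon 1, Taxon 4, Taxon 8, and Taxon 9 show the derived state 'yes' for dorsal spines, supporting them as a clade.
Only Taxon 1, Taxon 8, and Taxon 9 show the derived state 'no' for nectar spur, supporting them as a clade.
Only Taxon 8 and Taxon 9 show the derived state 'no' for enlarged canines, supporting them as a clade.
fruit dehiscent (derived state 'yes') is unique to Taxon 4 (autapomorphy; uninformative for grouping).
Most parsimonious ingroup topology: (Taxon 7,(Taxon 4,(Taxon 1,(Taxon 8,Taxon 9)))).
Taxon 7 is sister to the clade containing all other ingroup taxa, so it is the earliest-diverging (most basal) ingroup lineage.

Taxon 7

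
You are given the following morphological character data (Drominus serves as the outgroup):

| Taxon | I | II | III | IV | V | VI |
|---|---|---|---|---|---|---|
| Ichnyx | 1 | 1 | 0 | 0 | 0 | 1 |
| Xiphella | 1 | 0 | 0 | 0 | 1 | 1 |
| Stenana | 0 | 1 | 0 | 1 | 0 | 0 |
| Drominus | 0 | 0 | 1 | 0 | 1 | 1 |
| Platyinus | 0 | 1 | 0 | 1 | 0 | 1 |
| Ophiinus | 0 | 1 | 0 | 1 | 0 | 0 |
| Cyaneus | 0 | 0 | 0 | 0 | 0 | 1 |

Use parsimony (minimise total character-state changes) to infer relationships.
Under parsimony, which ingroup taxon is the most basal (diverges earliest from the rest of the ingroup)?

Character polarity is set by the outgroup: the derived state is whichever differs from the outgroup's state, so for III, V, VI the derived state is '0', and for the remaining characters it is '1'.
I (state '1') occurs in Ichnyx and Xiphella but conflicts with the nesting implied by the other characters — most parsimoniously interpreted as homoplasy.
II (derived state '1') is shared by Ichnyx, Ophiinus, Platyinus, and Stenana — a synapomorphy uniting that clade.
All ingroup taxa share the derived state '0' for III; it defines the ingroup but does not resolve relationships within it.
IV (derived state '1') is shared by Ophiinus, Platyinus, and Stenana — a synapomorphy uniting that clade.
V (derived state '0') is shared by Cyaneus, Ichnyx, Ophiinus, Platyinus, and Stenana — a synapomorphy uniting that clade.
VI: derived state '0' in Ophiinus and Stenana only — synapomorphy for {Ophiinus, Stenana}.
Most parsimonious ingroup topology: ((((Platyinus,(Ophiinus,Stenana)),Ichnyx),Cyaneus),Xiphella).
Xiphella is sister to the clade containing all other ingroup taxa, so it is the earliest-diverging (most basal) ingroup lineage.

Xiphella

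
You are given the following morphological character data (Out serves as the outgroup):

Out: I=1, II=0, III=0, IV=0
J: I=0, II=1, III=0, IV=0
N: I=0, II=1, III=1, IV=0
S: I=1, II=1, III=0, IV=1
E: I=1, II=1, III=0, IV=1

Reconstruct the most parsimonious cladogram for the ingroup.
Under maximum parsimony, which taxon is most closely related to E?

Character polarity is set by the outgroup: the derived state is whichever differs from the outgroup's state, so for I the derived state is '0', and for the remaining characters it is '1'.
I (derived state '0') is shared by J and N — a synapomorphy uniting that clade.
II (derived state '1') is shared by all ingroup taxa — unites the whole ingroup.
III: derived state '1' in N only — an autapomorphy, so it tells us nothing about relationships among taxa.
Only E and S show the derived state '1' for IV, supporting them as a clade.
Most parsimonious ingroup topology: ((J,N),(S,E)).
E and S form a cherry on this tree, so they are sister taxa.

S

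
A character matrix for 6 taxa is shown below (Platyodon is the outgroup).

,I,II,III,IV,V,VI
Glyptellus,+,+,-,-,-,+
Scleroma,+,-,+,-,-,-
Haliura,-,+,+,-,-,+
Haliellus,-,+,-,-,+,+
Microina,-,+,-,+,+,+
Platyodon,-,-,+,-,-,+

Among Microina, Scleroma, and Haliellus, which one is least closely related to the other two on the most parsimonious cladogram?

Character polarity is set by the outgroup: the derived state is whichever differs from the outgroup's state, so for III, VI the derived state is '-', and for the remaining characters it is '+'.
I groups Glyptellus and Scleroma, which is incompatible with the clades supported by the remaining characters; treating it as convergent (homoplasy) costs fewer steps than any alternative tree.
II (derived state '+') is shared by Glyptellus, Haliellus, Haliura, and Microina — a synapomorphy uniting that clade.
Only Glyptellus, Haliellus, and Microina show the derived state '-' for III, supporting them as a clade.
IV: derived state '+' in Microina only — an autapomorphy, so it tells us nothing about relationships among taxa.
V: derived state '+' in Haliellus and Microina only — synapomorphy for {Haliellus, Microina}.
VI: derived state '-' in Scleroma only — an autapomorphy, so it tells us nothing about relationships among taxa.
Most parsimonious ingroup topology: (Scleroma,(((Microina,Haliellus),Glyptellus),Haliura)).
Microina and Haliellus share a more recent common ancestor with each other than either does with Scleroma, so Scleroma is the least closely related of the three.

Scleroma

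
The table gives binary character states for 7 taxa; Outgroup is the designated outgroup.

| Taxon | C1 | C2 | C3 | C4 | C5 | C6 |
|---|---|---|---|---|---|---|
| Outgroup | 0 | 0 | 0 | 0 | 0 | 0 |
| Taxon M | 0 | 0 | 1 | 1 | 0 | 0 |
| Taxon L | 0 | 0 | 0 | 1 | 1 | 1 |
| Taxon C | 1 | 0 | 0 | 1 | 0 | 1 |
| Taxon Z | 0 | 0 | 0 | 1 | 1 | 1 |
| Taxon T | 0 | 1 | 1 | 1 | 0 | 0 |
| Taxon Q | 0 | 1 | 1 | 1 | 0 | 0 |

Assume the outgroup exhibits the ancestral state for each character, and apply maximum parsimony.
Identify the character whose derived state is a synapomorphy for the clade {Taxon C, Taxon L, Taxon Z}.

C6

The outgroup has state '0' for every character, so '1' is the derived state throughout.
C1: derived state '1' in Taxon C only — an autapomorphy, so it tells us nothing about relationships among taxa.
Only Taxon Q and Taxon T show the derived state '1' for C2, supporting them as a clade.
Only Taxon M, Taxon Q, and Taxon T show the derived state '1' for C3, supporting them as a clade.
All ingroup taxa share the derived state '1' for C4; it defines the ingroup but does not resolve relationships within it.
C5 (derived state '1') is shared by Taxon L and Taxon Z — a synapomorphy uniting that clade.
C6: derived state '1' in Taxon C, Taxon L, and Taxon Z only — synapomorphy for {Taxon C, Taxon L, Taxon Z}.
Most parsimonious ingroup topology: ((Taxon M,(Taxon T,Taxon Q)),((Taxon L,Taxon Z),Taxon C)).
The clade {Taxon C, Taxon L, Taxon Z} is supported by C6: its derived state '1' occurs in exactly those taxa and in no other taxon (including the outgroup).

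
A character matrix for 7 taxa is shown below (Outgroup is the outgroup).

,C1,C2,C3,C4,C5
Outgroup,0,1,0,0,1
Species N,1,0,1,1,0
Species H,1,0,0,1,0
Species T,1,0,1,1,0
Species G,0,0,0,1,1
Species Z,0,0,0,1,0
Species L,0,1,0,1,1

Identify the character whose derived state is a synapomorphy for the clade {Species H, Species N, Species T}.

Character polarity is set by the outgroup: the derived state is whichever differs from the outgroup's state, so for C2, C5 the derived state is '0', and for the remaining characters it is '1'.
C1 (derived state '1') is shared by Species H, Species N, and Species T — a synapomorphy uniting that clade.
Only Species G, Species H, Species N, Species T, and Species Z show the derived state '0' for C2, supporting them as a clade.
C3: derived state '1' in Species N and Species T only — synapomorphy for {Species N, Species T}.
All ingroup taxa share the derived state '1' for C4; it defines the ingroup but does not resolve relationships within it.
C5: derived state '0' in Species H, Species N, Species T, and Species Z only — synapomorphy for {Species H, Species N, Species T, Species Z}.
Most parsimonious ingroup topology: (((((Species N,Species T),Species H),Species Z),Species G),Species L).
The clade {Species H, Species N, Species T} is supported by C1: its derived state '1' occurs in exactly those taxa and in no other taxon (including the outgroup).

C1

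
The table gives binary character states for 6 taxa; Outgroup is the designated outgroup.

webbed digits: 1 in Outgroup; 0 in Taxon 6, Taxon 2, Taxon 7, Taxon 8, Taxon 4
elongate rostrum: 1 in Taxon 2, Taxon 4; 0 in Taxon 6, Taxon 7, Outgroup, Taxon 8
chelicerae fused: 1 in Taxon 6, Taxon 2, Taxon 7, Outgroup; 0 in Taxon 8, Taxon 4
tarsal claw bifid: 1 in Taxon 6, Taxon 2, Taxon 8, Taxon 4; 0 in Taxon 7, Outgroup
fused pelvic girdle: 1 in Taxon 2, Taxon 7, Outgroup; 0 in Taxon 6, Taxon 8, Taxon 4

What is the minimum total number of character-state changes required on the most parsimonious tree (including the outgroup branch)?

6

Character polarity is set by the outgroup: the derived state is whichever differs from the outgroup's state, so for webbed digits, chelicerae fused, fused pelvic girdle the derived state is '0', and for the remaining characters it is '1'.
webbed digits (derived state '0') is shared by all ingroup taxa — unites the whole ingroup.
elongate rostrum (state '1') occurs in Taxon 2 and Taxon 4 but conflicts with the nesting implied by the other characters — most parsimoniously interpreted as homoplasy.
chelicerae fused (derived state '0') is shared by Taxon 4 and Taxon 8 — a synapomorphy uniting that clade.
tarsal claw bifid (derived state '1') is shared by Taxon 2, Taxon 4, Taxon 6, and Taxon 8 — a synapomorphy uniting that clade.
Only Taxon 4, Taxon 6, and Taxon 8 show the derived state '0' for fused pelvic girdle, supporting them as a clade.
Most parsimonious ingroup topology: ((Taxon 2,(Taxon 6,(Taxon 4,Taxon 8))),Taxon 7).
Changes per character on this tree: webbed digits: 1; elongate rostrum: 2; chelicerae fused: 1; tarsal claw bifid: 1; fused pelvic girdle: 1.
Total = 6.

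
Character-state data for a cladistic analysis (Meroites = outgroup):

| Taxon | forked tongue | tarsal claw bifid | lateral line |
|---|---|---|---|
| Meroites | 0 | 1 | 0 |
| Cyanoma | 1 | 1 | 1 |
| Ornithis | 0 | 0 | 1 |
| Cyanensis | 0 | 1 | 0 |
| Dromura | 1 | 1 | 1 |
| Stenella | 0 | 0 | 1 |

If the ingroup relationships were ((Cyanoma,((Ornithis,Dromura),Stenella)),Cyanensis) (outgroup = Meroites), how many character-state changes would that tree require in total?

5

Map each character onto ((Cyanoma,((Ornithis,Dromura),Stenella)),Cyanensis) (rooted by Meroites) and count the minimum state changes it requires (Fitch parsimony):
forked tongue: 2; tarsal claw bifid: 2; lateral line: 1.
Total tree length = 5.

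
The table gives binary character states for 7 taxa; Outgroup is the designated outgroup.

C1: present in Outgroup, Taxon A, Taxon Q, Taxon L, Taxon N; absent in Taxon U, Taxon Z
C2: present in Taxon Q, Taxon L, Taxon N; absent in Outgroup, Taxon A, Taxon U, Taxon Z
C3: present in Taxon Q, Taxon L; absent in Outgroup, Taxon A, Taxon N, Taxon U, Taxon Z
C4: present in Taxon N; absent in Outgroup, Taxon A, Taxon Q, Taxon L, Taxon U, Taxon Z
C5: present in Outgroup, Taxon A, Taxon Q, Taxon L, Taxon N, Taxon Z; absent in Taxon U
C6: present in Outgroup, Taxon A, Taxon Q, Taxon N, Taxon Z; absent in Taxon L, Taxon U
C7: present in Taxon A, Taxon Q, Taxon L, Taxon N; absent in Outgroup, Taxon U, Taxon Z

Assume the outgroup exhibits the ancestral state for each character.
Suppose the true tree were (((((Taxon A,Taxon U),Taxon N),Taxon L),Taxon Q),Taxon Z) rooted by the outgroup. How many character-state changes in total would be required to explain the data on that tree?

Map each character onto (((((Taxon A,Taxon U),Taxon N),Taxon L),Taxon Q),Taxon Z) (rooted by Outgroup) and count the minimum state changes it requires (Fitch parsimony):
C1: 2; C2: 2; C3: 2; C4: 1; C5: 1; C6: 2; C7: 2.
Total tree length = 12.

12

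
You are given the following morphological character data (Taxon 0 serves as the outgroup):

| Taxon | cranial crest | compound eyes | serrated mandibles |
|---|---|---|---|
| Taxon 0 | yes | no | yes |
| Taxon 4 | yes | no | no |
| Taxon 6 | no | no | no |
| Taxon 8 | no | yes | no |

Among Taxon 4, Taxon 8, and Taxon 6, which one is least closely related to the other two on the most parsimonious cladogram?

Character polarity is set by the outgroup: the derived state is whichever differs from the outgroup's state, so for cranial crest, serrated mandibles the derived state is 'no', and for the remaining characters it is 'yes'.
cranial crest (derived state 'no') is shared by Taxon 6 and Taxon 8 — a synapomorphy uniting that clade.
compound eyes: derived state 'yes' in Taxon 8 only — an autapomorphy, so it tells us nothing about relationships among taxa.
serrated mandibles (derived state 'no') is shared by all ingroup taxa — unites the whole ingroup.
Most parsimonious ingroup topology: (Taxon 4,(Taxon 6,Taxon 8)).
Taxon 8 and Taxon 6 share a more recent common ancestor with each other than either does with Taxon 4, so Taxon 4 is the least closely related of the three.

Taxon 4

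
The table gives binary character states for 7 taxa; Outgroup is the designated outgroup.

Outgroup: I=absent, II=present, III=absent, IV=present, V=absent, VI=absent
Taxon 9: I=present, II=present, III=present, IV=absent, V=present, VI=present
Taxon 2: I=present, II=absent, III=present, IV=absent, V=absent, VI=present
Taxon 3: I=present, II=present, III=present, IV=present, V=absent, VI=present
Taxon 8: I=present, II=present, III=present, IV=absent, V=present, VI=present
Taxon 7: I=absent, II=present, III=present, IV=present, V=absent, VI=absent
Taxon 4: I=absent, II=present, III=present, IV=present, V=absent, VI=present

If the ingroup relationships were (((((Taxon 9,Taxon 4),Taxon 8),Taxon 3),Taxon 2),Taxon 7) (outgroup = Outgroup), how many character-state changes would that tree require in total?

Map each character onto (((((Taxon 9,Taxon 4),Taxon 8),Taxon 3),Taxon 2),Taxon 7) (rooted by Outgroup) and count the minimum state changes it requires (Fitch parsimony):
I: 2; II: 1; III: 1; IV: 3; V: 2; VI: 1.
Total tree length = 10.

10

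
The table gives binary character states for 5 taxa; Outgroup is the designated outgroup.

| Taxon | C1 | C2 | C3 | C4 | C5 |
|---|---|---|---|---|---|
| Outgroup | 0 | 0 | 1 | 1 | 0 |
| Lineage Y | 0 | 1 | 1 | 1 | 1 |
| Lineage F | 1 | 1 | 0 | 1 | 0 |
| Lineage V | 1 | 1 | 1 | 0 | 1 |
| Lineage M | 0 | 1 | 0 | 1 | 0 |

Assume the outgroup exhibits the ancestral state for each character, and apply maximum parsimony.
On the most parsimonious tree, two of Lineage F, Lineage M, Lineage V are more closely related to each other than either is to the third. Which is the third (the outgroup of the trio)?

Lineage V

Character polarity is set by the outgroup: the derived state is whichever differs from the outgroup's state, so for C3, C4 the derived state is '0', and for the remaining characters it is '1'.
C1 groups Lineage F and Lineage V, which is incompatible with the clades supported by the remaining characters; treating it as convergent (homoplasy) costs fewer steps than any alternative tree.
C2 (derived state '1') is shared by all ingroup taxa — unites the whole ingroup.
C3: derived state '0' in Lineage F and Lineage M only — synapomorphy for {Lineage F, Lineage M}.
C4 (derived state '0') is unique to Lineage V (autapomorphy; uninformative for grouping).
C5: derived state '1' in Lineage V and Lineage Y only — synapomorphy for {Lineage V, Lineage Y}.
Most parsimonious ingroup topology: ((Lineage Y,Lineage V),(Lineage F,Lineage M)).
Lineage F and Lineage M share a more recent common ancestor with each other than either does with Lineage V, so Lineage V is the least closely related of the three.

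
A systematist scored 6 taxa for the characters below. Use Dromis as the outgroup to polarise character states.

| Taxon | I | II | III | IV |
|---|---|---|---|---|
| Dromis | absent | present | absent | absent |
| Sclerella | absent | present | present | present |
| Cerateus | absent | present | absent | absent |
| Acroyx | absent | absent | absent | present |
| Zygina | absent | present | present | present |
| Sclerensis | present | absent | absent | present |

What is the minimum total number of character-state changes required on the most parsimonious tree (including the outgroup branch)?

4

Character polarity is set by the outgroup: the derived state is whichever differs from the outgroup's state, so for II the derived state is 'absent', and for the remaining characters it is 'present'.
I (derived state 'present') is unique to Sclerensis (autapomorphy; uninformative for grouping).
II (derived state 'absent') is shared by Acroyx and Sclerensis — a synapomorphy uniting that clade.
III (derived state 'present') is shared by Sclerella and Zygina — a synapomorphy uniting that clade.
Only Acroyx, Sclerella, Sclerensis, and Zygina show the derived state 'present' for IV, supporting them as a clade.
Most parsimonious ingroup topology: (((Sclerella,Zygina),(Acroyx,Sclerensis)),Cerateus).
Changes per character on this tree: I: 1; II: 1; III: 1; IV: 1.
Total = 4.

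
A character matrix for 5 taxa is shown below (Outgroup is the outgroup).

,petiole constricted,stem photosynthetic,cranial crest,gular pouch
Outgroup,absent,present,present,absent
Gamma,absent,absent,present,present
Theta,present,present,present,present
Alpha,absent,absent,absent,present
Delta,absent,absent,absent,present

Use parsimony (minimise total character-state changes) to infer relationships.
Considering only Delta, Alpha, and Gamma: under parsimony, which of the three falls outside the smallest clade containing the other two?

Gamma

Character polarity is set by the outgroup: the derived state is whichever differs from the outgroup's state, so for stem photosynthetic, cranial crest the derived state is 'absent', and for the remaining characters it is 'present'.
petiole constricted: derived state 'present' in Theta only — an autapomorphy, so it tells us nothing about relationships among taxa.
stem photosynthetic (derived state 'absent') is shared by Alpha, Delta, and Gamma — a synapomorphy uniting that clade.
cranial crest: derived state 'absent' in Alpha and Delta only — synapomorphy for {Alpha, Delta}.
All ingroup taxa share the derived state 'present' for gular pouch; it defines the ingroup but does not resolve relationships within it.
Most parsimonious ingroup topology: ((Gamma,(Alpha,Delta)),Theta).
Delta and Alpha share a more recent common ancestor with each other than either does with Gamma, so Gamma is the least closely related of the three.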